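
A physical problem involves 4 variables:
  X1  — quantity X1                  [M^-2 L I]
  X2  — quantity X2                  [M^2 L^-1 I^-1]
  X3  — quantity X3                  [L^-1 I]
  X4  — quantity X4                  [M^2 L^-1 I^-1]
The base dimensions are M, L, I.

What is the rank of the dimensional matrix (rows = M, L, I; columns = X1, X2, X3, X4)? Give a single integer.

2

Dimensional matrix (M×L×I by X1×X2×X3×X4):
  M: [-2  2  0  2]
  L: [ 1 -1 -1 -1]
  I: [ 1 -1  1 -1]
RREF → pivots at {X1,X3} ⇒ r = 2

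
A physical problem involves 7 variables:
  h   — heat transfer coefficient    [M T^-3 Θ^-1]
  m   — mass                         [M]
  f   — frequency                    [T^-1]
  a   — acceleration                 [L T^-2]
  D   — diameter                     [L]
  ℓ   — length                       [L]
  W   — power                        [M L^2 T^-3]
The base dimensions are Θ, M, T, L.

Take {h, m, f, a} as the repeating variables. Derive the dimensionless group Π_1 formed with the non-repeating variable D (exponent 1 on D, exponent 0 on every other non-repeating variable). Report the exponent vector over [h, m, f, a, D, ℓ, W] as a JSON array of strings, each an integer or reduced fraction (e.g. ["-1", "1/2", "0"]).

Write exponents as rows Θ,M,T,L / cols h,m,f,a,D,ℓ,W:
  Θ: [-1  0  0  0  0  0  0]
  M: [ 1  1  0  0  0  0  1]
  T: [-3  0 -1 -2  0  0 -3]
  L: [ 0  0  0  1  1  1  2]
RREF → pivots at {h,m,f,a} ⇒ r = 4
Repeat: h,m,f,a; free: D,ℓ,W
RREF:
  r0: [   1    0    0    0    0    0    0]
  r1: [   0    1    0    0    0    0    1]
  r2: [   0    0    1    0   -2   -2   -1]
  r3: [   0    0    0    1    1    1    2]
Fix exponent of D at 1, ℓ at 0, W at 0; solve each RREF row for its pivot's exponent:
  r0: exp(h) + (0)·1 = 0 ⇒ exp(h) = 0
  r1: exp(m) + (0)·1 = 0 ⇒ exp(m) = 0
  r2: exp(f) + (-2)·1 = 0 ⇒ exp(f) = 2
  r3: exp(a) + (1)·1 = 0 ⇒ exp(a) = -1
Π_1 = f^2 · a^-1 · D

["0", "0", "2", "-1", "1", "0", "0"]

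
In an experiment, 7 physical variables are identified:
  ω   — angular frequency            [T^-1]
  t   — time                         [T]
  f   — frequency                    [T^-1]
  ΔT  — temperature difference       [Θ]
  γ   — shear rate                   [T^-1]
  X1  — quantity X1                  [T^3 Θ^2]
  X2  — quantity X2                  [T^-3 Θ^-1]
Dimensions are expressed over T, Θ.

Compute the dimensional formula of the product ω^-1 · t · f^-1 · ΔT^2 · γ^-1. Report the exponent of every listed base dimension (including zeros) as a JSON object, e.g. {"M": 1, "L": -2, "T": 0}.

Dimensional matrix (T×Θ by ω×t×f×ΔT×γ×X1×X2):
  T: [-1  1 -1  0 -1  3 -3]
  Θ: [ 0  0  0  1  0  2 -1]
  [T]: (-1)·-1+(1)·1+(-1)·-1+(2)·0+(-1)·-1 = 4
  [Θ]: (-1)·0+(1)·0+(-1)·0+(2)·1+(-1)·0 = 2
⇒ T^4 Θ^2

{"T": 4, "Θ": 2}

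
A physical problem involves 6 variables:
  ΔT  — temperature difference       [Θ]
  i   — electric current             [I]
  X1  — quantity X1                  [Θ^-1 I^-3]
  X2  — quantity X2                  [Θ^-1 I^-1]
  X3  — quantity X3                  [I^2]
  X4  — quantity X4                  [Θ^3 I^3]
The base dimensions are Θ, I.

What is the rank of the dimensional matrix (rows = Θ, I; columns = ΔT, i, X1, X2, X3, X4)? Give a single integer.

2

Write exponents as rows Θ,I / cols ΔT,i,X1,X2,X3,X4:
  Θ: [ 1  0 -1 -1  0  3]
  I: [ 0  1 -3 -1  2  3]
Row reduction gives pivot columns ΔT,i; rank = 2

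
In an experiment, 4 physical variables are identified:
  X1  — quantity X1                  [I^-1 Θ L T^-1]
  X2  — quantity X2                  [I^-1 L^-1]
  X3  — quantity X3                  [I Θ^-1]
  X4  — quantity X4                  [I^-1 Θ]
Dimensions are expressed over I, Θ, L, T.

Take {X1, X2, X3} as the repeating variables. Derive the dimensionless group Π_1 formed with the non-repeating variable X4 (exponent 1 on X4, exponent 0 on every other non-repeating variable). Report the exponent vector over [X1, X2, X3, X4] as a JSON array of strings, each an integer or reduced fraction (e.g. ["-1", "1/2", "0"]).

["0", "0", "1", "1"]

Exponent matrix [I,Θ,L,T] × [X1,X2,X3,X4]:
  I: [-1 -1  1 -1]
  Θ: [ 1  0 -1  1]
  L: [ 1 -1  0  0]
  T: [-1  0  0  0]
Row reduction gives pivot columns X1,X2,X3; rank = 3
Repeat: X1,X2,X3; free: X4
RREF:
  r0: [   1    0    0    0]
  r1: [   0    1    0    0]
  r2: [   0    0    1   -1]
  r3: [   0    0    0    0]
Fix exponent of X4 at 1; solve each RREF row for its pivot's exponent:
  r0: exp(X1) + (0)·1 = 0 ⇒ exp(X1) = 0
  r1: exp(X2) + (0)·1 = 0 ⇒ exp(X2) = 0
  r2: exp(X3) + (-1)·1 = 0 ⇒ exp(X3) = 1
Π_1 = X3 · X4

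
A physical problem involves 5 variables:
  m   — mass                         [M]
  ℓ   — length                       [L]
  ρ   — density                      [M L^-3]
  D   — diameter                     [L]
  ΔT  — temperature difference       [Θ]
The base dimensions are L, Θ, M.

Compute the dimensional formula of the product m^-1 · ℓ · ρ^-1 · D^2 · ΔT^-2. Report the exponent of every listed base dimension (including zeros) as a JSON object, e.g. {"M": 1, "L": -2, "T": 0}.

Dimensional matrix (L×Θ×M by m×ℓ×ρ×D×ΔT):
  L: [ 0  1 -3  1  0]
  Θ: [ 0  0  0  0  1]
  M: [ 1  0  1  0  0]
  [L]: (-1)·0+(1)·1+(-1)·-3+(2)·1+(-2)·0 = 6
  [Θ]: (-1)·0+(1)·0+(-1)·0+(2)·0+(-2)·1 = -2
  [M]: (-1)·1+(1)·0+(-1)·1+(2)·0+(-2)·0 = -2
⇒ L^6 Θ^-2 M^-2

{"L": 6, "Θ": -2, "M": -2}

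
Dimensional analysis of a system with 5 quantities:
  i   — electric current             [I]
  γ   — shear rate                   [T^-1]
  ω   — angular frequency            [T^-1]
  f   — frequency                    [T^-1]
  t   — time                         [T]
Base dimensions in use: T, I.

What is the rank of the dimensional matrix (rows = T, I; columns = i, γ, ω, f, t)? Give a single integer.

2

Exponent matrix [T,I] × [i,γ,ω,f,t]:
  T: [ 0 -1 -1 -1  1]
  I: [ 1  0  0  0  0]
Row reduction gives pivot columns i,γ; rank = 2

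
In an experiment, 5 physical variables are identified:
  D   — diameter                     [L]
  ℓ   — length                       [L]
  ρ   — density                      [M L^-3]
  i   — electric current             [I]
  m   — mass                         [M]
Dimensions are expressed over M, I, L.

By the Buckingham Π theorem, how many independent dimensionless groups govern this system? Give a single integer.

Dimensional matrix (M×I×L by D×ℓ×ρ×i×m):
  M: [ 0  0  1  0  1]
  I: [ 0  0  0  1  0]
  L: [ 1  1 -3  0  0]
Echelon form has 3 nonzero rows (pivots: D,ρ,i)
5 vars − rank 3 = 2 Π groups

2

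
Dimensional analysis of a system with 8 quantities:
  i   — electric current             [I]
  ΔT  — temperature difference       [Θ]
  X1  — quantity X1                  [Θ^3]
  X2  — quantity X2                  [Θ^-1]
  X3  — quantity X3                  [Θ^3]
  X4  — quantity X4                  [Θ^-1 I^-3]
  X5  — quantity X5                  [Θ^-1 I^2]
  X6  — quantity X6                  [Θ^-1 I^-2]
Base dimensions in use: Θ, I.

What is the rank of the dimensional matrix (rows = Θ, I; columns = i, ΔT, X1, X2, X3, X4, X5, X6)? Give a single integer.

2

Dimensional matrix (Θ×I by i×ΔT×X1×X2×X3×X4×X5×X6):
  Θ: [ 0  1  3 -1  3 -1 -1 -1]
  I: [ 1  0  0  0  0 -3  2 -2]
Echelon form has 2 nonzero rows (pivots: i,ΔT)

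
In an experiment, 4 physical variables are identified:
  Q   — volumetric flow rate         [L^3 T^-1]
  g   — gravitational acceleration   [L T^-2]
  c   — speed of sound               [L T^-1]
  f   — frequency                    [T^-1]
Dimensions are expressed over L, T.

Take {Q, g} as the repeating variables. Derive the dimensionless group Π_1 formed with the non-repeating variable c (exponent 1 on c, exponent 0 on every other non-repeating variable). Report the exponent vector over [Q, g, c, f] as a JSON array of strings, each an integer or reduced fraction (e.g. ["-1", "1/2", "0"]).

Exponent matrix [L,T] × [Q,g,c,f]:
  L: [ 3  1  1  0]
  T: [-1 -2 -1 -1]
Echelon form has 2 nonzero rows (pivots: Q,g)
Repeat: Q,g; free: c,f
RREF:
  r0: [   1    0  1/5 -1/5]
  r1: [   0    1  2/5  3/5]
Fix exponent of c at 1, f at 0; solve each RREF row for its pivot's exponent:
  r0: exp(Q) + (1/5)·1 = 0 ⇒ exp(Q) = -1/5
  r1: exp(g) + (2/5)·1 = 0 ⇒ exp(g) = -2/5
Π_1 = Q^(-1/5) · g^(-2/5) · c

["-1/5", "-2/5", "1", "0"]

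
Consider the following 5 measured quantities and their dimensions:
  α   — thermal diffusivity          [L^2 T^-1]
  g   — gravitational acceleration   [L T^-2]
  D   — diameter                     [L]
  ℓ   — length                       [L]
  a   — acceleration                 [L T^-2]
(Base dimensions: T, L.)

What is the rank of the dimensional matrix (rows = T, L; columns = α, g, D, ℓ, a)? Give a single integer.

2

Exponent matrix [T,L] × [α,g,D,ℓ,a]:
  T: [-1 -2  0  0 -2]
  L: [ 2  1  1  1  1]
RREF → pivots at {α,g} ⇒ r = 2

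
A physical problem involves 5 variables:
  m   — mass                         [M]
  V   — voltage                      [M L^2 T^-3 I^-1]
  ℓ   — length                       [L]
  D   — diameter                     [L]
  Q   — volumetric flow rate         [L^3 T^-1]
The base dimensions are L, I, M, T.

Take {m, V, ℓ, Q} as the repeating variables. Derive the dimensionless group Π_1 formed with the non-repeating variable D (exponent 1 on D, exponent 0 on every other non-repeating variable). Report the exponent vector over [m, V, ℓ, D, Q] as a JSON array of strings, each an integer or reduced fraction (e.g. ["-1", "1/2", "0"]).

["0", "0", "-1", "1", "0"]

Dimensional matrix (L×I×M×T by m×V×ℓ×D×Q):
  L: [ 0  2  1  1  3]
  I: [ 0 -1  0  0  0]
  M: [ 1  1  0  0  0]
  T: [ 0 -3  0  0 -1]
Row reduction gives pivot columns m,V,ℓ,Q; rank = 4
Pivot set = {m,V,ℓ,Q}, free = {D}
RREF:
  r0: [   1    0    0    0    0]
  r1: [   0    1    0    0    0]
  r2: [   0    0    1    1    0]
  r3: [   0    0    0    0    1]
Fix exponent of D at 1; solve each RREF row for its pivot's exponent:
  r0: exp(m) + (0)·1 = 0 ⇒ exp(m) = 0
  r1: exp(V) + (0)·1 = 0 ⇒ exp(V) = 0
  r2: exp(ℓ) + (1)·1 = 0 ⇒ exp(ℓ) = -1
  r3: exp(Q) + (0)·1 = 0 ⇒ exp(Q) = 0
Π_1 = ℓ^-1 · D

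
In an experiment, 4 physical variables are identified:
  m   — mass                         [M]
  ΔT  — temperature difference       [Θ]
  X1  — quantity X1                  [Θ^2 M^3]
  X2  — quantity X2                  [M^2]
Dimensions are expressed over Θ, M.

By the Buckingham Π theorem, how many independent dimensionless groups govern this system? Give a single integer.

2

Write exponents as rows Θ,M / cols m,ΔT,X1,X2:
  Θ: [ 0  1  2  0]
  M: [ 1  0  3  2]
Row reduction gives pivot columns m,ΔT; rank = 2
4 vars − rank 2 = 2 Π groups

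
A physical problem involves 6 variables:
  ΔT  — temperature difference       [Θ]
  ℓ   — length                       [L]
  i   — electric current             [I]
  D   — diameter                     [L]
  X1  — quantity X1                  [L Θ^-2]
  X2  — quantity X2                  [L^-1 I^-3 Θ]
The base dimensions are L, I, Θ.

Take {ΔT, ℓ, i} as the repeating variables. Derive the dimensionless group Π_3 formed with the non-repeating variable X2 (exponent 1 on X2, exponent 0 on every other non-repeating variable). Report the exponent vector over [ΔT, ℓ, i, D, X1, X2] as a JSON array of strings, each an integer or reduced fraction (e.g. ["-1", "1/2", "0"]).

Dimensional matrix (L×I×Θ by ΔT×ℓ×i×D×X1×X2):
  L: [ 0  1  0  1  1 -1]
  I: [ 0  0  1  0  0 -3]
  Θ: [ 1  0  0  0 -2  1]
Row reduction gives pivot columns ΔT,ℓ,i; rank = 3
Pivot set = {ΔT,ℓ,i}, free = {D,X1,X2}
RREF:
  r0: [   1    0    0    0   -2    1]
  r1: [   0    1    0    1    1   -1]
  r2: [   0    0    1    0    0   -3]
Fix exponent of X2 at 1, D at 0, X1 at 0; solve each RREF row for its pivot's exponent:
  r0: exp(ΔT) + (1)·1 = 0 ⇒ exp(ΔT) = -1
  r1: exp(ℓ) + (-1)·1 = 0 ⇒ exp(ℓ) = 1
  r2: exp(i) + (-3)·1 = 0 ⇒ exp(i) = 3
Π_3 = ΔT^-1 · ℓ · i^3 · X2

["-1", "1", "3", "0", "0", "1"]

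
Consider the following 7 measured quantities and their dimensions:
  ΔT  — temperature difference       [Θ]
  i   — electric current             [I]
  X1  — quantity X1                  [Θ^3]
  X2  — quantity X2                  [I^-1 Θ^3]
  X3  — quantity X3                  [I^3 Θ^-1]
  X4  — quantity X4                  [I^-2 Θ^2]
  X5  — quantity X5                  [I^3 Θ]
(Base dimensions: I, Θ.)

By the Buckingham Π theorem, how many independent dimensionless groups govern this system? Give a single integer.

5

Exponent matrix [I,Θ] × [ΔT,i,X1,X2,X3,X4,X5]:
  I: [ 0  1  0 -1  3 -2  3]
  Θ: [ 1  0  3  3 -1  2  1]
RREF → pivots at {ΔT,i} ⇒ r = 2
Π count = n − r = 7 − 2 = 5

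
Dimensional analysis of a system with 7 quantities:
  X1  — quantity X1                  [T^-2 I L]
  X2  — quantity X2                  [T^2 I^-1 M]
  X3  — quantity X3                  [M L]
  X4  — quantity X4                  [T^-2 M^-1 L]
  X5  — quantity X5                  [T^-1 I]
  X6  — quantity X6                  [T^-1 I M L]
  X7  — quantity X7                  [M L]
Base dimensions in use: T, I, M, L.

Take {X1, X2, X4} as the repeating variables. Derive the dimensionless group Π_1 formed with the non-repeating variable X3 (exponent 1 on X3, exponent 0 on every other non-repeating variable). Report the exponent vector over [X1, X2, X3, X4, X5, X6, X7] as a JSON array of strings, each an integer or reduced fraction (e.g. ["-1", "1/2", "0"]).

["-1", "-1", "1", "0", "0", "0", "0"]

Dimensional matrix (T×I×M×L by X1×X2×X3×X4×X5×X6×X7):
  T: [-2  2  0 -2 -1 -1  0]
  I: [ 1 -1  0  0  1  1  0]
  M: [ 0  1  1 -1  0  1  1]
  L: [ 1  0  1  1  0  1  1]
Echelon form has 3 nonzero rows (pivots: X1,X2,X4)
Pivot set = {X1,X2,X4}, free = {X3,X5,X6,X7}
RREF:
  r0: [   1    0    1    0  1/2  3/2    1]
  r1: [   0    1    1    0 -1/2  1/2    1]
  r2: [   0    0    0    1 -1/2 -1/2    0]
  r3: [   0    0    0    0    0    0    0]
Fix exponent of X3 at 1, X5 at 0, X6 at 0, X7 at 0; solve each RREF row for its pivot's exponent:
  r0: exp(X1) + (1)·1 = 0 ⇒ exp(X1) = -1
  r1: exp(X2) + (1)·1 = 0 ⇒ exp(X2) = -1
  r2: exp(X4) + (0)·1 = 0 ⇒ exp(X4) = 0
Π_1 = X1^-1 · X2^-1 · X3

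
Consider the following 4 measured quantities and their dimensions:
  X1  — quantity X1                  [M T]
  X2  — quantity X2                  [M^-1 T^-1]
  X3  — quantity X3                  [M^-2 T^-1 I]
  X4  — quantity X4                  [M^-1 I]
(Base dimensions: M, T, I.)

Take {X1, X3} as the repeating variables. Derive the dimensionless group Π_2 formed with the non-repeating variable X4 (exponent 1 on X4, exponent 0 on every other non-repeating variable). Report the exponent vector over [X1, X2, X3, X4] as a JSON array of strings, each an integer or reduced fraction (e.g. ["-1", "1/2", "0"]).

["-1", "0", "-1", "1"]

Dimensional matrix (M×T×I by X1×X2×X3×X4):
  M: [ 1 -1 -2 -1]
  T: [ 1 -1 -1  0]
  I: [ 0  0  1  1]
Echelon form has 2 nonzero rows (pivots: X1,X3)
Pivot set = {X1,X3}, free = {X2,X4}
RREF:
  r0: [   1   -1    0    1]
  r1: [   0    0    1    1]
  r2: [   0    0    0    0]
Fix exponent of X4 at 1, X2 at 0; solve each RREF row for its pivot's exponent:
  r0: exp(X1) + (1)·1 = 0 ⇒ exp(X1) = -1
  r1: exp(X3) + (1)·1 = 0 ⇒ exp(X3) = -1
Π_2 = X1^-1 · X3^-1 · X4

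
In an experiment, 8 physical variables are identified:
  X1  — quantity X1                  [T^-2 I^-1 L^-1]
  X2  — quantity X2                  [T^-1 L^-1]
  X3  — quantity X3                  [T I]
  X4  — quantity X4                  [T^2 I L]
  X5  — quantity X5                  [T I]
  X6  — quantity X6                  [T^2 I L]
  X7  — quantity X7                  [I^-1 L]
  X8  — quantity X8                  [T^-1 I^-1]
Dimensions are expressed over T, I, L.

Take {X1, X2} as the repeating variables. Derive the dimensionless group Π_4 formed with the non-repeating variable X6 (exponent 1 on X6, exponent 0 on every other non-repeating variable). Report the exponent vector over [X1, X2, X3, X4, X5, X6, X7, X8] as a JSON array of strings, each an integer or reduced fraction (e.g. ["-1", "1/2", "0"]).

Write exponents as rows T,I,L / cols X1,X2,X3,X4,X5,X6,X7,X8:
  T: [-2 -1  1  2  1  2  0 -1]
  I: [-1  0  1  1  1  1 -1 -1]
  L: [-1 -1  0  1  0  1  1  0]
Row reduction gives pivot columns X1,X2; rank = 2
Repeat: X1,X2; free: X3,X4,X5,X6,X7,X8
RREF:
  r0: [   1    0   -1   -1   -1   -1    1    1]
  r1: [   0    1    1    0    1    0   -2   -1]
  r2: [   0    0    0    0    0    0    0    0]
Fix exponent of X6 at 1, X3 at 0, X4 at 0, X5 at 0, X7 at 0, X8 at 0; solve each RREF row for its pivot's exponent:
  r0: exp(X1) + (-1)·1 = 0 ⇒ exp(X1) = 1
  r1: exp(X2) + (0)·1 = 0 ⇒ exp(X2) = 0
Π_4 = X1 · X6

["1", "0", "0", "0", "0", "1", "0", "0"]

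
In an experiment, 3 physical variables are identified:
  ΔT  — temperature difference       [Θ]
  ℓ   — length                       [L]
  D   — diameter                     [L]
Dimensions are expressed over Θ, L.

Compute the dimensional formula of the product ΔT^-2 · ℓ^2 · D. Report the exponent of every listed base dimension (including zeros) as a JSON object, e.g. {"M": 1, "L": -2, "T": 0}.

{"Θ": -2, "L": 3}

Write exponents as rows Θ,L / cols ΔT,ℓ,D:
  Θ: [ 1  0  0]
  L: [ 0  1  1]
  [Θ]: (-2)·1+(2)·0+(1)·0 = -2
  [L]: (-2)·0+(2)·1+(1)·1 = 3
⇒ Θ^-2 L^3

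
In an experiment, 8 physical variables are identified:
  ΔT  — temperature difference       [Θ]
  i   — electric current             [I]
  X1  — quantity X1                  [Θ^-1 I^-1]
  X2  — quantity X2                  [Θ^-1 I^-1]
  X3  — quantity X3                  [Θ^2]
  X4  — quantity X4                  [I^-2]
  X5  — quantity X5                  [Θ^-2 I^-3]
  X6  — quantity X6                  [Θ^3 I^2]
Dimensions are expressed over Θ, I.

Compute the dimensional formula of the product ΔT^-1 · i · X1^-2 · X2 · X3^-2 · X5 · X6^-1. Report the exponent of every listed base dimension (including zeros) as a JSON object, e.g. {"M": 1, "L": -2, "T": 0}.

Dimensional matrix (Θ×I by ΔT×i×X1×X2×X3×X4×X5×X6):
  Θ: [ 1  0 -1 -1  2  0 -2  3]
  I: [ 0  1 -1 -1  0 -2 -3  2]
  [Θ]: (-1)·1+(1)·0+(-2)·-1+(1)·-1+(-2)·2+(1)·-2+(-1)·3 = -9
  [I]: (-1)·0+(1)·1+(-2)·-1+(1)·-1+(-2)·0+(1)·-3+(-1)·2 = -3
⇒ Θ^-9 I^-3

{"Θ": -9, "I": -3}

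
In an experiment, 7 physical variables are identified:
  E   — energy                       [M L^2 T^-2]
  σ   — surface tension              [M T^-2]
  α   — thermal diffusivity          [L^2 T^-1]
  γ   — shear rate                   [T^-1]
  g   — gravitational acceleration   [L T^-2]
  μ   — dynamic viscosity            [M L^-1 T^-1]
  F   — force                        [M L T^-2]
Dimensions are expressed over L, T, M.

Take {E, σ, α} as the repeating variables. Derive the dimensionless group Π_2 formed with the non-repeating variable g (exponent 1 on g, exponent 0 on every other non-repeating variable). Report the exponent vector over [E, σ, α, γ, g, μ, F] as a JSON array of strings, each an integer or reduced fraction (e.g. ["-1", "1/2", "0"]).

Dimensional matrix (L×T×M by E×σ×α×γ×g×μ×F):
  L: [ 2  0  2  0  1 -1  1]
  T: [-2 -2 -1 -1 -2 -1 -2]
  M: [ 1  1  0  0  0  1  1]
RREF → pivots at {E,σ,α} ⇒ r = 3
Repeat: E,σ,α; free: γ,g,μ,F
RREF:
  r0: [   1    0    0   -1 -3/2  1/2  1/2]
  r1: [   0    1    0    1  3/2  1/2  1/2]
  r2: [   0    0    1    1    2   -1    0]
Fix exponent of g at 1, γ at 0, μ at 0, F at 0; solve each RREF row for its pivot's exponent:
  r0: exp(E) + (-3/2)·1 = 0 ⇒ exp(E) = 3/2
  r1: exp(σ) + (3/2)·1 = 0 ⇒ exp(σ) = -3/2
  r2: exp(α) + (2)·1 = 0 ⇒ exp(α) = -2
Π_2 = E^(3/2) · σ^(-3/2) · α^-2 · g

["3/2", "-3/2", "-2", "0", "1", "0", "0"]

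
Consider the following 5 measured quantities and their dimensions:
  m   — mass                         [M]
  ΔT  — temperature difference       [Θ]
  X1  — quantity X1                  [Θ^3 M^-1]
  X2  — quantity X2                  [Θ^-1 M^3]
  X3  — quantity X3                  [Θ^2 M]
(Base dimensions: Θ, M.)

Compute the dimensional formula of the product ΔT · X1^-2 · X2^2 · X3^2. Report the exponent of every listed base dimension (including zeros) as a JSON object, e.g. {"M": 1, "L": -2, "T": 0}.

Exponent matrix [Θ,M] × [m,ΔT,X1,X2,X3]:
  Θ: [ 0  1  3 -1  2]
  M: [ 1  0 -1  3  1]
  [Θ]: (1)·1+(-2)·3+(2)·-1+(2)·2 = -3
  [M]: (1)·0+(-2)·-1+(2)·3+(2)·1 = 10
⇒ Θ^-3 M^10

{"Θ": -3, "M": 10}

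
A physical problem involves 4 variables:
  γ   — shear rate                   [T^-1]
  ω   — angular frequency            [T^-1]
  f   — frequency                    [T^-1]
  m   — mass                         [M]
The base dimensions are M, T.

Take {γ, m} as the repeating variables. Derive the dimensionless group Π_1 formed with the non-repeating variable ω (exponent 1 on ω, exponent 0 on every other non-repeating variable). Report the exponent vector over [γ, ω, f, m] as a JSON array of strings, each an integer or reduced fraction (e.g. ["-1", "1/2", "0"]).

Write exponents as rows M,T / cols γ,ω,f,m:
  M: [ 0  0  0  1]
  T: [-1 -1 -1  0]
RREF → pivots at {γ,m} ⇒ r = 2
Pivot set = {γ,m}, free = {ω,f}
RREF:
  r0: [   1    1    1    0]
  r1: [   0    0    0    1]
Fix exponent of ω at 1, f at 0; solve each RREF row for its pivot's exponent:
  r0: exp(γ) + (1)·1 = 0 ⇒ exp(γ) = -1
  r1: exp(m) + (0)·1 = 0 ⇒ exp(m) = 0
Π_1 = γ^-1 · ω

["-1", "1", "0", "0"]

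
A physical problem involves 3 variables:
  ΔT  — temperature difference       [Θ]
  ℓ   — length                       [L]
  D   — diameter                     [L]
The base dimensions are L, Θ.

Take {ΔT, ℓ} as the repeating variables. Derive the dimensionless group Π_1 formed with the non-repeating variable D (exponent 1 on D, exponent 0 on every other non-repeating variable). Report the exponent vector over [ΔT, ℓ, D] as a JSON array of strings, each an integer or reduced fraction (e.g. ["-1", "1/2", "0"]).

["0", "-1", "1"]

Write exponents as rows L,Θ / cols ΔT,ℓ,D:
  L: [ 0  1  1]
  Θ: [ 1  0  0]
Row reduction gives pivot columns ΔT,ℓ; rank = 2
Pivot set = {ΔT,ℓ}, free = {D}
RREF:
  r0: [   1    0    0]
  r1: [   0    1    1]
Fix exponent of D at 1; solve each RREF row for its pivot's exponent:
  r0: exp(ΔT) + (0)·1 = 0 ⇒ exp(ΔT) = 0
  r1: exp(ℓ) + (1)·1 = 0 ⇒ exp(ℓ) = -1
Π_1 = ℓ^-1 · D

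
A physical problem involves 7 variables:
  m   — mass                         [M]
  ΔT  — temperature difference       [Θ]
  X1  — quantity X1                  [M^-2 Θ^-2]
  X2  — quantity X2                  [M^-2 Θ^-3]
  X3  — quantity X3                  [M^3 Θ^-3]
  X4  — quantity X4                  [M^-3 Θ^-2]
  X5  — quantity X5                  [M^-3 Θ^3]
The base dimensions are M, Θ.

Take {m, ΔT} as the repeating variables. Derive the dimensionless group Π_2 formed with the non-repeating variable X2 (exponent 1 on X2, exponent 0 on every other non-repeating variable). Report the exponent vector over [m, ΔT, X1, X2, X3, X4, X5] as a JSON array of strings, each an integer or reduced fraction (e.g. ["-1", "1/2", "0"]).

Exponent matrix [M,Θ] × [m,ΔT,X1,X2,X3,X4,X5]:
  M: [ 1  0 -2 -2  3 -3 -3]
  Θ: [ 0  1 -2 -3 -3 -2  3]
Echelon form has 2 nonzero rows (pivots: m,ΔT)
Pivot set = {m,ΔT}, free = {X1,X2,X3,X4,X5}
RREF:
  r0: [   1    0   -2   -2    3   -3   -3]
  r1: [   0    1   -2   -3   -3   -2    3]
Fix exponent of X2 at 1, X1 at 0, X3 at 0, X4 at 0, X5 at 0; solve each RREF row for its pivot's exponent:
  r0: exp(m) + (-2)·1 = 0 ⇒ exp(m) = 2
  r1: exp(ΔT) + (-3)·1 = 0 ⇒ exp(ΔT) = 3
Π_2 = m^2 · ΔT^3 · X2

["2", "3", "0", "1", "0", "0", "0"]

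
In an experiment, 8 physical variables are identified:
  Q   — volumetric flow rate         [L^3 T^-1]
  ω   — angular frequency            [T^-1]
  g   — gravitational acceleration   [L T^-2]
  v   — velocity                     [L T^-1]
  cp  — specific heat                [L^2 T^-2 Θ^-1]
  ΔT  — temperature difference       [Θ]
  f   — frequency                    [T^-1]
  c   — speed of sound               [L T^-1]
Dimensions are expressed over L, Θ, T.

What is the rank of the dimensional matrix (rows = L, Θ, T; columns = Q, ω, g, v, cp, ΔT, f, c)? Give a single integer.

Dimensional matrix (L×Θ×T by Q×ω×g×v×cp×ΔT×f×c):
  L: [ 3  0  1  1  2  0  0  1]
  Θ: [ 0  0  0  0 -1  1  0  0]
  T: [-1 -1 -2 -1 -2  0 -1 -1]
Echelon form has 3 nonzero rows (pivots: Q,ω,cp)

3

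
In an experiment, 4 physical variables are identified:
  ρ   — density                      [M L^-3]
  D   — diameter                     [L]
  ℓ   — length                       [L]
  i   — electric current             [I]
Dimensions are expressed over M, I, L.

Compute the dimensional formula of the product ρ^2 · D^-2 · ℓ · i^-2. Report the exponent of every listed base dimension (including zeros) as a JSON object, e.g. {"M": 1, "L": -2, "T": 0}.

Exponent matrix [M,I,L] × [ρ,D,ℓ,i]:
  M: [ 1  0  0  0]
  I: [ 0  0  0  1]
  L: [-3  1  1  0]
  [M]: (2)·1+(-2)·0+(1)·0+(-2)·0 = 2
  [I]: (2)·0+(-2)·0+(1)·0+(-2)·1 = -2
  [L]: (2)·-3+(-2)·1+(1)·1+(-2)·0 = -7
⇒ M^2 I^-2 L^-7

{"M": 2, "I": -2, "L": -7}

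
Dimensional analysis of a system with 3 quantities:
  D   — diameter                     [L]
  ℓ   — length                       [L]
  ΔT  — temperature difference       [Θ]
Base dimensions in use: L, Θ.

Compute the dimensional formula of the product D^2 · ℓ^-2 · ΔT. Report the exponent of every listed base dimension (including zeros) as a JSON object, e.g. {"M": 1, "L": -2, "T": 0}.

{"L": 0, "Θ": 1}

Dimensional matrix (L×Θ by D×ℓ×ΔT):
  L: [ 1  1  0]
  Θ: [ 0  0  1]
  [L]: (2)·1+(-2)·1+(1)·0 = 0
  [Θ]: (2)·0+(-2)·0+(1)·1 = 1
⇒ Θ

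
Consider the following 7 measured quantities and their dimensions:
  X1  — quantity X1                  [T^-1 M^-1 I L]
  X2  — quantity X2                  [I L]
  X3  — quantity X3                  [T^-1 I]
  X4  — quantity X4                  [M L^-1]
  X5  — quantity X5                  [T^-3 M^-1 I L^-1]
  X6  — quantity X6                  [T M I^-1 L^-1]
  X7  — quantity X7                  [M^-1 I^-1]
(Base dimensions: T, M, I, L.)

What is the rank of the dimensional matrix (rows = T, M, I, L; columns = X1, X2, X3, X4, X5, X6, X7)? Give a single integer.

3

Write exponents as rows T,M,I,L / cols X1,X2,X3,X4,X5,X6,X7:
  T: [-1  0 -1  0 -3  1  0]
  M: [-1  0  0  1 -1  1 -1]
  I: [ 1  1  1  0  1 -1 -1]
  L: [ 1  1  0 -1 -1 -1  0]
RREF → pivots at {X1,X2,X3} ⇒ r = 3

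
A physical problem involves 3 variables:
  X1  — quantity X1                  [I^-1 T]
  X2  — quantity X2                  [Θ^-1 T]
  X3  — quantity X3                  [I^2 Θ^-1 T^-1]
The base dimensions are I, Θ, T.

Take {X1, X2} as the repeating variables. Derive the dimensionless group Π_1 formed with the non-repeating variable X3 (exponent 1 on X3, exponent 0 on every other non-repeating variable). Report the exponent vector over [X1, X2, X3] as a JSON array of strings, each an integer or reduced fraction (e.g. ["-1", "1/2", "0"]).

Write exponents as rows I,Θ,T / cols X1,X2,X3:
  I: [-1  0  2]
  Θ: [ 0 -1 -1]
  T: [ 1  1 -1]
Echelon form has 2 nonzero rows (pivots: X1,X2)
Pivot set = {X1,X2}, free = {X3}
RREF:
  r0: [   1    0   -2]
  r1: [   0    1    1]
  r2: [   0    0    0]
Fix exponent of X3 at 1; solve each RREF row for its pivot's exponent:
  r0: exp(X1) + (-2)·1 = 0 ⇒ exp(X1) = 2
  r1: exp(X2) + (1)·1 = 0 ⇒ exp(X2) = -1
Π_1 = X1^2 · X2^-1 · X3

["2", "-1", "1"]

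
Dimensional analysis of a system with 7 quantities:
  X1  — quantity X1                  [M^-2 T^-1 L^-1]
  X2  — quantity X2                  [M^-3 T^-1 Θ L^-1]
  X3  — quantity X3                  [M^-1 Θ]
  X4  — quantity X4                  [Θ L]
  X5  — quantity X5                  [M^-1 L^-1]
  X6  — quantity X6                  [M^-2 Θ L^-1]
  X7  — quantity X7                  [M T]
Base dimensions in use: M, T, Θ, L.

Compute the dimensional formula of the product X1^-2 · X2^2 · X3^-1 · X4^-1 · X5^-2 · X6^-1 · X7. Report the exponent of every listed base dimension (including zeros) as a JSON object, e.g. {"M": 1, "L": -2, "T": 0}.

Exponent matrix [M,T,Θ,L] × [X1,X2,X3,X4,X5,X6,X7]:
  M: [-2 -3 -1  0 -1 -2  1]
  T: [-1 -1  0  0  0  0  1]
  Θ: [ 0  1  1  1  0  1  0]
  L: [-1 -1  0  1 -1 -1  0]
  [M]: (-2)·-2+(2)·-3+(-1)·-1+(-1)·0+(-2)·-1+(-1)·-2+(1)·1 = 4
  [T]: (-2)·-1+(2)·-1+(-1)·0+(-1)·0+(-2)·0+(-1)·0+(1)·1 = 1
  [Θ]: (-2)·0+(2)·1+(-1)·1+(-1)·1+(-2)·0+(-1)·1+(1)·0 = -1
  [L]: (-2)·-1+(2)·-1+(-1)·0+(-1)·1+(-2)·-1+(-1)·-1+(1)·0 = 2
⇒ M^4 T Θ^-1 L^2

{"M": 4, "T": 1, "Θ": -1, "L": 2}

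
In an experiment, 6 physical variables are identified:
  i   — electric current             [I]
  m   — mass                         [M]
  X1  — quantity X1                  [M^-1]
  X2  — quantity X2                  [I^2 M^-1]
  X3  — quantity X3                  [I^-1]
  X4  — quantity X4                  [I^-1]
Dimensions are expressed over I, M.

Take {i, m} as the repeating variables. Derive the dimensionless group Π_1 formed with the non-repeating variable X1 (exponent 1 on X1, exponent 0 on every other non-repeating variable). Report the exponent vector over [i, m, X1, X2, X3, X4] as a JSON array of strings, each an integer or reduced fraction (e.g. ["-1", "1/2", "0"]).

["0", "1", "1", "0", "0", "0"]

Write exponents as rows I,M / cols i,m,X1,X2,X3,X4:
  I: [ 1  0  0  2 -1 -1]
  M: [ 0  1 -1 -1  0  0]
RREF → pivots at {i,m} ⇒ r = 2
Repeat: i,m; free: X1,X2,X3,X4
RREF:
  r0: [   1    0    0    2   -1   -1]
  r1: [   0    1   -1   -1    0    0]
Fix exponent of X1 at 1, X2 at 0, X3 at 0, X4 at 0; solve each RREF row for its pivot's exponent:
  r0: exp(i) + (0)·1 = 0 ⇒ exp(i) = 0
  r1: exp(m) + (-1)·1 = 0 ⇒ exp(m) = 1
Π_1 = m · X1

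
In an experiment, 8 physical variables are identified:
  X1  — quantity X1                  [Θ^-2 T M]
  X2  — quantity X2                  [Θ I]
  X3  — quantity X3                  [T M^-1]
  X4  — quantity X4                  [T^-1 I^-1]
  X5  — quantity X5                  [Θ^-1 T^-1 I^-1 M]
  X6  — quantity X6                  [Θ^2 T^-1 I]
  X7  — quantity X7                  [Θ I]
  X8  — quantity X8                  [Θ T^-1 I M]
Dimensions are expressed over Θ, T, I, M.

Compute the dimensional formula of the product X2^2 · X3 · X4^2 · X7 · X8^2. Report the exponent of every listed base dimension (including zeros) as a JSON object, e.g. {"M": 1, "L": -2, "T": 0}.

{"Θ": 5, "T": -3, "I": 3, "M": 1}

Exponent matrix [Θ,T,I,M] × [X1,X2,X3,X4,X5,X6,X7,X8]:
  Θ: [-2  1  0  0 -1  2  1  1]
  T: [ 1  0  1 -1 -1 -1  0 -1]
  I: [ 0  1  0 -1 -1  1  1  1]
  M: [ 1  0 -1  0  1  0  0  1]
  [Θ]: (2)·1+(1)·0+(2)·0+(1)·1+(2)·1 = 5
  [T]: (2)·0+(1)·1+(2)·-1+(1)·0+(2)·-1 = -3
  [I]: (2)·1+(1)·0+(2)·-1+(1)·1+(2)·1 = 3
  [M]: (2)·0+(1)·-1+(2)·0+(1)·0+(2)·1 = 1
⇒ Θ^5 T^-3 I^3 M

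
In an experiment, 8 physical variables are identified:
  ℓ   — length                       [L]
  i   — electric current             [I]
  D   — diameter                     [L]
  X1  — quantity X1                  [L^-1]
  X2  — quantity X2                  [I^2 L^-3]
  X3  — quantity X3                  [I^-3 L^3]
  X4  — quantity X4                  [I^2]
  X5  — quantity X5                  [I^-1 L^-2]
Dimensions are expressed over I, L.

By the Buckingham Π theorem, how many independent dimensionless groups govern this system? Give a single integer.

6

Exponent matrix [I,L] × [ℓ,i,D,X1,X2,X3,X4,X5]:
  I: [ 0  1  0  0  2 -3  2 -1]
  L: [ 1  0  1 -1 -3  3  0 -2]
Echelon form has 2 nonzero rows (pivots: ℓ,i)
n=8, r=2 ⇒ 6 dimensionless groups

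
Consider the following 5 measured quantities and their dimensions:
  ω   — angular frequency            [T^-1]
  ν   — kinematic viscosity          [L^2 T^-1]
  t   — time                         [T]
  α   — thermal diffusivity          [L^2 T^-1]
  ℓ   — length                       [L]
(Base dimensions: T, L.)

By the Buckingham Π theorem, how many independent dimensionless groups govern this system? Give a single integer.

Exponent matrix [T,L] × [ω,ν,t,α,ℓ]:
  T: [-1 -1  1 -1  0]
  L: [ 0  2  0  2  1]
Echelon form has 2 nonzero rows (pivots: ω,ν)
Π count = n − r = 5 − 2 = 3

3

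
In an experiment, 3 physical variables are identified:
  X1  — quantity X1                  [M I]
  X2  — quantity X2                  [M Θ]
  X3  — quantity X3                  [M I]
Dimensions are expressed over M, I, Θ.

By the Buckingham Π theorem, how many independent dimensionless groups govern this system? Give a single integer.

Dimensional matrix (M×I×Θ by X1×X2×X3):
  M: [ 1  1  1]
  I: [ 1  0  1]
  Θ: [ 0  1  0]
RREF → pivots at {X1,X2} ⇒ r = 2
Π count = n − r = 3 − 2 = 1

1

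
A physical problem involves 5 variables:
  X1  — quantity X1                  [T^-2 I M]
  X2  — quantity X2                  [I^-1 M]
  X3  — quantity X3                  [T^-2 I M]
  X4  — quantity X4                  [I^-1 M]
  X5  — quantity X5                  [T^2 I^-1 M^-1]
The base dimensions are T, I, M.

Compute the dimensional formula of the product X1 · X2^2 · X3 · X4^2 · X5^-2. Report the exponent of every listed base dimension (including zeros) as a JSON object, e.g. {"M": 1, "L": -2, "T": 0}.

{"T": -8, "I": 0, "M": 8}

Write exponents as rows T,I,M / cols X1,X2,X3,X4,X5:
  T: [-2  0 -2  0  2]
  I: [ 1 -1  1 -1 -1]
  M: [ 1  1  1  1 -1]
  [T]: (1)·-2+(2)·0+(1)·-2+(2)·0+(-2)·2 = -8
  [I]: (1)·1+(2)·-1+(1)·1+(2)·-1+(-2)·-1 = 0
  [M]: (1)·1+(2)·1+(1)·1+(2)·1+(-2)·-1 = 8
⇒ T^-8 M^8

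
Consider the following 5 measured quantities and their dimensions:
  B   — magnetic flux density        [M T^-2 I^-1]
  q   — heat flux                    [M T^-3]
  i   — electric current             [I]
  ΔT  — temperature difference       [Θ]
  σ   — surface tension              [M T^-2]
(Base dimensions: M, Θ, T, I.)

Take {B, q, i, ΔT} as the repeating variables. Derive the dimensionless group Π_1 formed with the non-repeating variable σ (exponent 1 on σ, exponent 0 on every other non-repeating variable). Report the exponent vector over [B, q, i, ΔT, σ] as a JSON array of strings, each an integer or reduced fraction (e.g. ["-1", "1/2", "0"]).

Exponent matrix [M,Θ,T,I] × [B,q,i,ΔT,σ]:
  M: [ 1  1  0  0  1]
  Θ: [ 0  0  0  1  0]
  T: [-2 -3  0  0 -2]
  I: [-1  0  1  0  0]
Row reduction gives pivot columns B,q,i,ΔT; rank = 4
Repeat: B,q,i,ΔT; free: σ
RREF:
  r0: [   1    0    0    0    1]
  r1: [   0    1    0    0    0]
  r2: [   0    0    1    0    1]
  r3: [   0    0    0    1    0]
Fix exponent of σ at 1; solve each RREF row for its pivot's exponent:
  r0: exp(B) + (1)·1 = 0 ⇒ exp(B) = -1
  r1: exp(q) + (0)·1 = 0 ⇒ exp(q) = 0
  r2: exp(i) + (1)·1 = 0 ⇒ exp(i) = -1
  r3: exp(ΔT) + (0)·1 = 0 ⇒ exp(ΔT) = 0
Π_1 = B^-1 · i^-1 · σ

["-1", "0", "-1", "0", "1"]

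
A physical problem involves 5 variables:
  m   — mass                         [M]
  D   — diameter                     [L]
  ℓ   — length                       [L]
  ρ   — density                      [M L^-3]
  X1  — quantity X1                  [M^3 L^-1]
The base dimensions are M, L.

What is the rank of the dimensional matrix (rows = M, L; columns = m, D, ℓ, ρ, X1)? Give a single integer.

2

Dimensional matrix (M×L by m×D×ℓ×ρ×X1):
  M: [ 1  0  0  1  3]
  L: [ 0  1  1 -3 -1]
Echelon form has 2 nonzero rows (pivots: m,D)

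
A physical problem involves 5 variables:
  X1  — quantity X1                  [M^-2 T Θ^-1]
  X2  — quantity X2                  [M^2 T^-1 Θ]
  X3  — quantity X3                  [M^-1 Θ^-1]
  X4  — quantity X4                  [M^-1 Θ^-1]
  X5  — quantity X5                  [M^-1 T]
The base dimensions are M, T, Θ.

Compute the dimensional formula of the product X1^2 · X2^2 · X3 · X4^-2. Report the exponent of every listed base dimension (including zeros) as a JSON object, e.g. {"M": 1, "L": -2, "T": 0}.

Dimensional matrix (M×T×Θ by X1×X2×X3×X4×X5):
  M: [-2  2 -1 -1 -1]
  T: [ 1 -1  0  0  1]
  Θ: [-1  1 -1 -1  0]
  [M]: (2)·-2+(2)·2+(1)·-1+(-2)·-1 = 1
  [T]: (2)·1+(2)·-1+(1)·0+(-2)·0 = 0
  [Θ]: (2)·-1+(2)·1+(1)·-1+(-2)·-1 = 1
⇒ M Θ

{"M": 1, "T": 0, "Θ": 1}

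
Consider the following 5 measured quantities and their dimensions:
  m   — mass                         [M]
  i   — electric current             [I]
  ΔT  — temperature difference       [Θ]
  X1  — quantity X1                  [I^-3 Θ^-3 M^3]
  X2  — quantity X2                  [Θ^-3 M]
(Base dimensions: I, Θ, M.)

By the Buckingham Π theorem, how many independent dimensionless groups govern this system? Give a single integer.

Dimensional matrix (I×Θ×M by m×i×ΔT×X1×X2):
  I: [ 0  1  0 -3  0]
  Θ: [ 0  0  1 -3 -3]
  M: [ 1  0  0  3  1]
Echelon form has 3 nonzero rows (pivots: m,i,ΔT)
5 vars − rank 3 = 2 Π groups

2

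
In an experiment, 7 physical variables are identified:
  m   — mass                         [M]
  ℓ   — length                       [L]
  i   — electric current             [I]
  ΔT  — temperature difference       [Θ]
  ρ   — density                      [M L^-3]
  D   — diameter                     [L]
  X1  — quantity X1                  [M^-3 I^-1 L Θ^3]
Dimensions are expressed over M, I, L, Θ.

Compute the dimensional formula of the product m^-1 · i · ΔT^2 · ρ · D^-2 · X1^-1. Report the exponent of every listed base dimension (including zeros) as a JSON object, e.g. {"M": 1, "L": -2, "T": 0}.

Dimensional matrix (M×I×L×Θ by m×ℓ×i×ΔT×ρ×D×X1):
  M: [ 1  0  0  0  1  0 -3]
  I: [ 0  0  1  0  0  0 -1]
  L: [ 0  1  0  0 -3  1  1]
  Θ: [ 0  0  0  1  0  0  3]
  [M]: (-1)·1+(1)·0+(2)·0+(1)·1+(-2)·0+(-1)·-3 = 3
  [I]: (-1)·0+(1)·1+(2)·0+(1)·0+(-2)·0+(-1)·-1 = 2
  [L]: (-1)·0+(1)·0+(2)·0+(1)·-3+(-2)·1+(-1)·1 = -6
  [Θ]: (-1)·0+(1)·0+(2)·1+(1)·0+(-2)·0+(-1)·3 = -1
⇒ M^3 I^2 L^-6 Θ^-1

{"M": 3, "I": 2, "L": -6, "Θ": -1}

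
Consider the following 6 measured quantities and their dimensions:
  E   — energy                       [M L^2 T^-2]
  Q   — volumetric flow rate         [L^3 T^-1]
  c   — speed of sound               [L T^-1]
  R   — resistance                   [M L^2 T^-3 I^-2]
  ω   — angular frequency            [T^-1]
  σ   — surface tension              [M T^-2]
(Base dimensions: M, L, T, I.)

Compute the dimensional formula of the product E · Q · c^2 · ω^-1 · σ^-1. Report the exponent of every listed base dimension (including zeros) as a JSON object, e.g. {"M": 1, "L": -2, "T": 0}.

Write exponents as rows M,L,T,I / cols E,Q,c,R,ω,σ:
  M: [ 1  0  0  1  0  1]
  L: [ 2  3  1  2  0  0]
  T: [-2 -1 -1 -3 -1 -2]
  I: [ 0  0  0 -2  0  0]
  [M]: (1)·1+(1)·0+(2)·0+(-1)·0+(-1)·1 = 0
  [L]: (1)·2+(1)·3+(2)·1+(-1)·0+(-1)·0 = 7
  [T]: (1)·-2+(1)·-1+(2)·-1+(-1)·-1+(-1)·-2 = -2
  [I]: (1)·0+(1)·0+(2)·0+(-1)·0+(-1)·0 = 0
⇒ L^7 T^-2

{"M": 0, "L": 7, "T": -2, "I": 0}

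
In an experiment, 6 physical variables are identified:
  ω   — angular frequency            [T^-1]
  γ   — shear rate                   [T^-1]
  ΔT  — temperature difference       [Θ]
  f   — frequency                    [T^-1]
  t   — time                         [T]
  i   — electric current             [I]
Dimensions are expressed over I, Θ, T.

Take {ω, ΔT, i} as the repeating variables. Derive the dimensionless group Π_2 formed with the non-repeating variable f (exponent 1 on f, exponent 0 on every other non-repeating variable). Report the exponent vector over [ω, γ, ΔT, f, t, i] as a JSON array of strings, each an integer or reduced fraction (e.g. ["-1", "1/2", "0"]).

Exponent matrix [I,Θ,T] × [ω,γ,ΔT,f,t,i]:
  I: [ 0  0  0  0  0  1]
  Θ: [ 0  0  1  0  0  0]
  T: [-1 -1  0 -1  1  0]
Row reduction gives pivot columns ω,ΔT,i; rank = 3
Pivot set = {ω,ΔT,i}, free = {γ,f,t}
RREF:
  r0: [   1    1    0    1   -1    0]
  r1: [   0    0    1    0    0    0]
  r2: [   0    0    0    0    0    1]
Fix exponent of f at 1, γ at 0, t at 0; solve each RREF row for its pivot's exponent:
  r0: exp(ω) + (1)·1 = 0 ⇒ exp(ω) = -1
  r1: exp(ΔT) + (0)·1 = 0 ⇒ exp(ΔT) = 0
  r2: exp(i) + (0)·1 = 0 ⇒ exp(i) = 0
Π_2 = ω^-1 · f

["-1", "0", "0", "1", "0", "0"]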